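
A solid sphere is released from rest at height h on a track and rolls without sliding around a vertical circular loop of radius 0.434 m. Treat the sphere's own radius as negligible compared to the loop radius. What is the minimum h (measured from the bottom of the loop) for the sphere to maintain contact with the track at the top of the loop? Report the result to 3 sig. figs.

Here I = (2/5)MR², so the shape factor k = I/(MR²) = 0.4.
At the top, contact is just lost when gravity alone supplies the centripetal force: Mg = Mv_top²/r, i.e. v_top² = gr.
With ω = v/R, the kinetic energy at speed v is ½(1+k)Mv² = (7/10)Mv².
Energy conservation from release (height h) to the top (height 2r): Mgh = Mg(2r) + (7/10)M·gr.
Thus h_min = 2r + (1+k)r/2 = r(2 + 1.4/2) = 0.434 × 2.7 ≈ 1.17 m.

h_min ≈ 1.17 m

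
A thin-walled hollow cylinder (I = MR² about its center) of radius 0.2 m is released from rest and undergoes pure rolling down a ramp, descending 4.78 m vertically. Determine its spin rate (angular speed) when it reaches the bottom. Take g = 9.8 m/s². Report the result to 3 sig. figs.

The moment of inertia is MR², giving k ≡ I/(MR²) = 1.
Rolling without slipping gives ω = v/R, so the total kinetic energy is ½Mv² + ½Iω² = ½(1+k)Mv² = Mv².
Energy conservation Mgh = ½(1+k)Mv² gives v = √(2gh/(1+k)) = √(2 × 9.8 × 4.78 / 2) = 6.844 m/s.
The angular speed follows from ω = v/R = 6.844/0.2 ≈ 34.2 rad/s.

ω ≈ 34.2 rad/s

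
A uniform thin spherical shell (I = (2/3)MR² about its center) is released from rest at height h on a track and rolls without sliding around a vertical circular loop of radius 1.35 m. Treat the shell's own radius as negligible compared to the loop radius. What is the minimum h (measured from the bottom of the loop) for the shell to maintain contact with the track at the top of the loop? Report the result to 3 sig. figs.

With I = (2/3)MR², the ratio k = I/(MR²) is 2/3.
At the top, contact is just lost when gravity alone supplies the centripetal force: Mg = Mv_top²/r, i.e. v_top² = gr.
With ω = v/R, the kinetic energy at speed v is ½(1+k)Mv² = (5/6)Mv².
Energy conservation from release (height h) to the top (height 2r): Mgh = Mg(2r) + (5/6)M·gr.
Thus h_min = 2r + (1+k)r/2 = r(2 + 1.667/2) = 1.35 × 2.833 ≈ 3.83 m.

h_min ≈ 3.83 m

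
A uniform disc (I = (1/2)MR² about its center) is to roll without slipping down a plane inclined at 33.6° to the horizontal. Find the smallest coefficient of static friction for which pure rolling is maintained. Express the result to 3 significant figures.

μ_min ≈ 0.221

The moment of inertia is (1/2)MR², giving k ≡ I/(MR²) = 0.5.
Newton's second law down the slope: Mg sinθ − f = Ma. The torque equation fR = Iα (with α = a/R) gives f = kMa.
These give a = g sinθ/(1+k) and the required friction f = kMg sinθ/(1+k).
With N = Mg cosθ, the no-slip condition f ≤ μN gives μ_min = f/N = k tanθ/(1+k).
μ_min = 0.5 × tan33.6° / 1.5 ≈ 0.221.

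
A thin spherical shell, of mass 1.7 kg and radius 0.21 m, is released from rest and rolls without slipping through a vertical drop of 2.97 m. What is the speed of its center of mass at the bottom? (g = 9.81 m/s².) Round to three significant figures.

The moment of inertia is (2/3)MR², giving k ≡ I/(MR²) = 2/3.
Pure rolling means v = ωR; then KE = ½Mv² + ½I(v/R)² = ½(1+k)Mv² = (5/6)Mv².
Energy conservation: Mgh = (5/6)Mv², so v = √(2gh/(1+k)) = √(2 × 9.81 × 2.97 / 1.667) ≈ 5.91 m/s.

v ≈ 5.91 m/s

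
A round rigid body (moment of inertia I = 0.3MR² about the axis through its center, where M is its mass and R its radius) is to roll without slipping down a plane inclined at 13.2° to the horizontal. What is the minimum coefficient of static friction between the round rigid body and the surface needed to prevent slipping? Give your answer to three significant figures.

μ_min ≈ 0.0541

For this body I = 0.3MR², i.e. k = I/(MR²) = 0.3.
Along the incline Mg sinθ − f = Ma, and torque about the center fR = Iα = kMR²(a/R) gives f = kMa.
These give a = g sinθ/(1+k) and the required friction f = kMg sinθ/(1+k).
With N = Mg cosθ, the no-slip condition f ≤ μN gives μ_min = f/N = k tanθ/(1+k).
μ_min = 0.3 × tan13.2° / 1.3 ≈ 0.0541.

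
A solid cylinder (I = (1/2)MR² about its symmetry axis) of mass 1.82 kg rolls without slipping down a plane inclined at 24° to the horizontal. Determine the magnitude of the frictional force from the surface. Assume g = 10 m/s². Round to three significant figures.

f ≈ 2.47 N

With I = (1/2)MR², the ratio k = I/(MR²) is 0.5.
Translational: Mg sinθ − f = Ma. Rotational about the CM: fR = Iα = kMRa, so f = kMa.
Combining, a = g sinθ/(1+k) and f = kMa = kMg sinθ/(1+k).
f = 0.5 × 1.82 × 10 × sin24° / 1.5 ≈ 2.47 N.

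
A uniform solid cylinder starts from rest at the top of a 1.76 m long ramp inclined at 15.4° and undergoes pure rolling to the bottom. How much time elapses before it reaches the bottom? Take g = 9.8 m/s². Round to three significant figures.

Here I = (1/2)MR², so the shape factor k = I/(MR²) = 0.5.
Along the incline Mg sinθ − f = Ma, and torque about the center fR = Iα = kMR²(a/R) gives f = kMa.
Hence a = g sinθ/(1+k) = 9.8×sin15.4°/1.5 = 1.735 m/s².
With constant a from rest, t = √(2L/a) = √(2·1.76/1.735) ≈ 1.42 s.

t ≈ 1.42 s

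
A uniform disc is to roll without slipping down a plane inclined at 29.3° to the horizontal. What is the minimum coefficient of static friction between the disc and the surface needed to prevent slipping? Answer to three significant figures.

The moment of inertia is (1/2)MR², giving k ≡ I/(MR²) = 0.5.
Translational: Mg sinθ − f = Ma. Rotational about the CM: fR = Iα = kMRa, so f = kMa.
These give a = g sinθ/(1+k) and the required friction f = kMg sinθ/(1+k).
The normal force is N = Mg cosθ, so μ_min = f/N = k tanθ/(1+k).
μ_min = 0.5 × tan29.3° / 1.5 ≈ 0.187.

μ_min ≈ 0.187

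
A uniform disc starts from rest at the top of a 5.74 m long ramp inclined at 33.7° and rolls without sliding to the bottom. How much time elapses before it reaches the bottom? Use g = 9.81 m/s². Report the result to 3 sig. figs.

t ≈ 1.78 s

For this body I = (1/2)MR², i.e. k = I/(MR²) = 0.5.
Newton's second law down the slope: Mg sinθ − f = Ma. The torque equation fR = Iα (with α = a/R) gives f = kMa.
Hence a = g sinθ/(1+k) = 9.81×sin33.7°/1.5 = 3.629 m/s².
With constant a from rest, t = √(2L/a) = √(2·5.74/3.629) ≈ 1.78 s.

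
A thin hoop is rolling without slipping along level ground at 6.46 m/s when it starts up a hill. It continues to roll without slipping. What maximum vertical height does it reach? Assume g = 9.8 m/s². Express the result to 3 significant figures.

h ≈ 4.26 m

Here I = MR², so the shape factor k = I/(MR²) = 1.
Pure rolling means v = ωR; then KE = ½Mv² + ½I(v/R)² = ½(1+k)Mv² = Mv².
At the top the kinetic energy is zero, so Mv₀² = Mgh.
Thus h = (1+k)v₀²/(2g) = 2 × 6.46² / (2 × 9.8) ≈ 4.26 m.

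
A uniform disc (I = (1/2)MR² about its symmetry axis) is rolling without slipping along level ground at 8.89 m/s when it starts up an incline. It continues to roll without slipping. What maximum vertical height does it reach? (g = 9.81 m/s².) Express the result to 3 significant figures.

The moment of inertia is (1/2)MR², giving k ≡ I/(MR²) = 0.5.
Pure rolling means v = ωR; then KE = ½Mv² + ½I(v/R)² = ½(1+k)Mv² = (3/4)Mv².
At the top the kinetic energy is zero, so (3/4)Mv₀² = Mgh.
Thus h = (1+k)v₀²/(2g) = 1.5 × 8.89² / (2 × 9.81) ≈ 6.04 m.

h ≈ 6.04 m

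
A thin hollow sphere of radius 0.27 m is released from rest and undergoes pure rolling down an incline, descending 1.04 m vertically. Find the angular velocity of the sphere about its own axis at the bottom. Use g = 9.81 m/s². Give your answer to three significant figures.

ω ≈ 13.0 rad/s

With I = (2/3)MR², the ratio k = I/(MR²) is 2/3.
Pure rolling means v = ωR; then KE = ½Mv² + ½I(v/R)² = ½(1+k)Mv² = (5/6)Mv².
Energy conservation Mgh = ½(1+k)Mv² gives v = √(2gh/(1+k)) = √(2 × 9.81 × 1.04 / 1.667) = 3.499 m/s.
The angular speed follows from ω = v/R = 3.499/0.27 ≈ 13.0 rad/s.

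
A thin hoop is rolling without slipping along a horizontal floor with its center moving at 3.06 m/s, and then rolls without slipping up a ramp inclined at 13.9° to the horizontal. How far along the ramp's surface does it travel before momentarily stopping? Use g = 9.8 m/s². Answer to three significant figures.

d ≈ 3.98 m

Here I = MR², so the shape factor k = I/(MR²) = 1.
Rolling without slipping gives ω = v/R, so the total kinetic energy is ½Mv² + ½Iω² = ½(1+k)Mv² = Mv².
Setting this equal to Mgh gives the vertical rise h = (1+k)v₀²/(2g) = 2×3.06²/(2×9.8) = 0.9555 m.
Along the incline, d = h/sinθ = 0.9555/sin13.9° ≈ 3.98 m.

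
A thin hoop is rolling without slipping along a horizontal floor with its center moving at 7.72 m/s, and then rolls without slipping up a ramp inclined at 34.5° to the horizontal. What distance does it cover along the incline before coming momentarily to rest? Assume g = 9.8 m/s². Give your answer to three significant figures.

d ≈ 10.7 m

Here I = MR², so the shape factor k = I/(MR²) = 1.
The rolling condition ω = v/R makes the rotational term ½I(v/R)² = ½kMv², so KE_total = ½(1+k)Mv² = Mv².
Setting this equal to Mgh gives the vertical rise h = (1+k)v₀²/(2g) = 2×7.72²/(2×9.8) = 6.081 m.
The distance along the slope is d = h/sinθ = 6.081/sin34.5° ≈ 10.7 m.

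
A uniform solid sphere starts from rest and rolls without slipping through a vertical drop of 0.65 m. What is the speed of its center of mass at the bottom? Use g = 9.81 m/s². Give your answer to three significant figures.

v ≈ 3.02 m/s

For this body I = (2/5)MR², i.e. k = I/(MR²) = 0.4.
The rolling condition ω = v/R makes the rotational term ½I(v/R)² = ½kMv², so KE_total = ½(1+k)Mv² = (7/10)Mv².
Setting Mgh = (7/10)Mv² gives v = √(2gh/(1+k)) = √(2·9.81·0.65/1.4) ≈ 3.02 m/s.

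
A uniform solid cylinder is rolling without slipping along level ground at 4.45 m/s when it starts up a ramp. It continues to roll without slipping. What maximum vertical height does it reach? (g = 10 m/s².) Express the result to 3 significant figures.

h ≈ 1.49 m

The moment of inertia is (1/2)MR², giving k ≡ I/(MR²) = 0.5.
The rolling condition ω = v/R makes the rotational term ½I(v/R)² = ½kMv², so KE_total = ½(1+k)Mv² = (3/4)Mv².
All of this converts to potential energy at the highest point: (3/4)Mv₀² = Mgh.
Thus h = (1+k)v₀²/(2g) = 1.5 × 4.45² / (2 × 10) ≈ 1.49 m.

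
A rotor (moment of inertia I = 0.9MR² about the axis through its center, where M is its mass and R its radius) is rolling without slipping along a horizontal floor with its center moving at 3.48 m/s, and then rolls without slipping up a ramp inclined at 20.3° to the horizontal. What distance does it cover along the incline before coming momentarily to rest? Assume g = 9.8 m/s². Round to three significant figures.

d ≈ 3.38 m

The moment of inertia is 0.9MR², giving k ≡ I/(MR²) = 0.9.
Pure rolling means v = ωR; then KE = ½Mv² + ½I(v/R)² = ½(1+k)Mv² = (19/20)Mv².
Setting this equal to Mgh gives the vertical rise h = (1+k)v₀²/(2g) = 1.9×3.48²/(2×9.8) = 1.174 m.
The distance along the slope is d = h/sinθ = 1.174/sin20.3° ≈ 3.38 m.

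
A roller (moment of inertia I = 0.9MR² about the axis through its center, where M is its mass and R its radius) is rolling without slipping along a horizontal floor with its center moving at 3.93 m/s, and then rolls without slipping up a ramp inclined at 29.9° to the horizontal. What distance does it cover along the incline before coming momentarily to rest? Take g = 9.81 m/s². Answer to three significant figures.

d ≈ 3.00 m

Here I = 0.9MR², so the shape factor k = I/(MR²) = 0.9.
Since it rolls without slipping, ω = v/R and KE = ½Mv² + ½Iω² = ½(1+k)Mv² = (19/20)Mv².
Setting this equal to Mgh gives the vertical rise h = (1+k)v₀²/(2g) = 1.9×3.93²/(2×9.81) = 1.496 m.
Along the incline, d = h/sinθ = 1.496/sin29.9° ≈ 3.00 m.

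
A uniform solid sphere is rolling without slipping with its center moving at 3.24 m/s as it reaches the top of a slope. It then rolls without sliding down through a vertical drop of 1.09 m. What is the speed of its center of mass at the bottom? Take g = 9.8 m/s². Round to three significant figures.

v ≈ 5.08 m/s

Here I = (2/5)MR², so the shape factor k = I/(MR²) = 0.4.
Pure rolling means v = ωR; then KE = ½Mv² + ½I(v/R)² = ½(1+k)Mv² = (7/10)Mv².
Conserving energy between top and bottom: (7/10)Mv² = (7/10)Mv₀² + Mgh, hence v² = v₀² + 2gh/(1+k).
v = √(3.24² + 2×9.8×1.09/1.4) = √25.76 ≈ 5.08 m/s.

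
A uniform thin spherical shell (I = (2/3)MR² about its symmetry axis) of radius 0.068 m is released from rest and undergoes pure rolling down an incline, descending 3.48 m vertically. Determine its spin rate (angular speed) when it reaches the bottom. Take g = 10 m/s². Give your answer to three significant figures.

For this body I = (2/3)MR², i.e. k = I/(MR²) = 2/3.
Pure rolling means v = ωR; then KE = ½Mv² + ½I(v/R)² = ½(1+k)Mv² = (5/6)Mv².
Energy conservation Mgh = ½(1+k)Mv² gives v = √(2gh/(1+k)) = √(2 × 10 × 3.48 / 1.667) = 6.462 m/s.
Then ω = v/R = 6.462 / 0.068 ≈ 95.0 rad/s.

ω ≈ 95.0 rad/s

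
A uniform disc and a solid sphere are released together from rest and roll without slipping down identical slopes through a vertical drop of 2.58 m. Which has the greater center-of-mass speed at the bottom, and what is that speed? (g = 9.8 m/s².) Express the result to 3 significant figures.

the solid sphere, at v ≈ 6.01 m/s

For rolling without slipping, Mgh = ½(1+k)Mv² where k = I/(MR²), so v = √(2gh/(1+k)).
Uniform disc: k = 0.5, giving v = √(2×9.8×2.58/1.5) = 5.806 m/s.
Solid sphere: k = 0.4, giving v = √(2×9.8×2.58/1.4) = 6.01 m/s.
The smaller k wins: the solid sphere, at ≈ 6.01 m/s.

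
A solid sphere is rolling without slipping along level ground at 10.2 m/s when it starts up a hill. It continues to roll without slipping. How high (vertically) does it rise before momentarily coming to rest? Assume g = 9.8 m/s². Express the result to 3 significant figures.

The moment of inertia is (2/5)MR², giving k ≡ I/(MR²) = 0.4.
The rolling condition ω = v/R makes the rotational term ½I(v/R)² = ½kMv², so KE_total = ½(1+k)Mv² = (7/10)Mv².
All of this converts to potential energy at the highest point: (7/10)Mv₀² = Mgh.
Thus h = (1+k)v₀²/(2g) = 1.4 × 10.2² / (2 × 9.8) ≈ 7.43 m.

h ≈ 7.43 m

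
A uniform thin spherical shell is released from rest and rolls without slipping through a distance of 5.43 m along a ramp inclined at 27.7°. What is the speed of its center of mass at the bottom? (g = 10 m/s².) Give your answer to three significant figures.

v ≈ 5.50 m/s

For this body I = (2/3)MR², i.e. k = I/(MR²) = 2/3.
Rolling without slipping gives ω = v/R, so the total kinetic energy is ½Mv² + ½Iω² = ½(1+k)Mv² = (5/6)Mv².
The vertical drop is h = L sinθ = 5.43 × sin27.7° = 2.524 m.
Setting Mgh = (5/6)Mv² gives v = √(2gh/(1+k)) = √(2·10·2.524/1.667) ≈ 5.50 m/s.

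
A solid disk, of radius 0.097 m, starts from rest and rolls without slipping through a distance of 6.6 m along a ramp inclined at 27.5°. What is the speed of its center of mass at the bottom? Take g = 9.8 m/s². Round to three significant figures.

v ≈ 6.31 m/s

For this body I = (1/2)MR², i.e. k = I/(MR²) = 0.5.
Rolling without slipping gives ω = v/R, so the total kinetic energy is ½Mv² + ½Iω² = ½(1+k)Mv² = (3/4)Mv².
The vertical drop is h = L sinθ = 6.6 × sin27.5° = 3.048 m.
Energy conservation: Mgh = (3/4)Mv², so v = √(2gh/(1+k)) = √(2 × 9.8 × 3.048 / 1.5) ≈ 6.31 m/s.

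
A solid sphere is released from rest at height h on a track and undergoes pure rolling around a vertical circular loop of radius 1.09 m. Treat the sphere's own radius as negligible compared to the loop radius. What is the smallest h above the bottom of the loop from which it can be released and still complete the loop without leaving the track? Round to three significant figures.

h_min ≈ 2.94 m

With I = (2/5)MR², the ratio k = I/(MR²) is 0.4.
At the top, contact is just lost when gravity alone supplies the centripetal force: Mg = Mv_top²/r, i.e. v_top² = gr.
With ω = v/R, the kinetic energy at speed v is ½(1+k)Mv² = (7/10)Mv².
Energy conservation from release (height h) to the top (height 2r): Mgh = Mg(2r) + (7/10)M·gr.
Thus h_min = 2r + (1+k)r/2 = r(2 + 1.4/2) = 1.09 × 2.7 ≈ 2.94 m.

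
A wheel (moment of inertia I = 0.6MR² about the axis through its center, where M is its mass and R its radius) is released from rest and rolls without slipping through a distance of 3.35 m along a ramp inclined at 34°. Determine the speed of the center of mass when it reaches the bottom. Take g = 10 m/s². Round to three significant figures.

v ≈ 4.84 m/s

The moment of inertia is 0.6MR², giving k ≡ I/(MR²) = 0.6.
The rolling condition ω = v/R makes the rotational term ½I(v/R)² = ½kMv², so KE_total = ½(1+k)Mv² = (4/5)Mv².
The vertical drop is h = L sinθ = 3.35 × sin34° = 1.873 m.
Energy conservation: Mgh = (4/5)Mv², so v = √(2gh/(1+k)) = √(2 × 10 × 1.873 / 1.6) ≈ 4.84 m/s.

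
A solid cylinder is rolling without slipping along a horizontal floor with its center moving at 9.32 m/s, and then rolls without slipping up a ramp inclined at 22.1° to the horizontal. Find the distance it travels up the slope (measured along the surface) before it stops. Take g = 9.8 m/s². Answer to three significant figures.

The moment of inertia is (1/2)MR², giving k ≡ I/(MR²) = 0.5.
Since it rolls without slipping, ω = v/R and KE = ½Mv² + ½Iω² = ½(1+k)Mv² = (3/4)Mv².
Setting this equal to Mgh gives the vertical rise h = (1+k)v₀²/(2g) = 1.5×9.32²/(2×9.8) = 6.648 m.
Along the incline, d = h/sinθ = 6.648/sin22.1° ≈ 17.7 m.

d ≈ 17.7 m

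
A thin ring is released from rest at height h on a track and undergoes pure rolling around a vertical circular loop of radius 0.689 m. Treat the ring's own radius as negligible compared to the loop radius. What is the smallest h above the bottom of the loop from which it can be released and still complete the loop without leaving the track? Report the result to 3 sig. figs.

h_min ≈ 2.07 m

The moment of inertia is MR², giving k ≡ I/(MR²) = 1.
At the top, contact is just lost when gravity alone supplies the centripetal force: Mg = Mv_top²/r, i.e. v_top² = gr.
With ω = v/R, the kinetic energy at speed v is ½(1+k)Mv² = Mv².
Energy conservation from release (height h) to the top (height 2r): Mgh = Mg(2r) + M·gr.
Thus h_min = 2r + (1+k)r/2 = r(2 + 2/2) = 0.689 × 3 ≈ 2.07 m.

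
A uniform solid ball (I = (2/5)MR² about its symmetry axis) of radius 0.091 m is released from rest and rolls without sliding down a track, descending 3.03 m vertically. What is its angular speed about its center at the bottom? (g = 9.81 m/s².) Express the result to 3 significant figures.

With I = (2/5)MR², the ratio k = I/(MR²) is 0.4.
Pure rolling means v = ωR; then KE = ½Mv² + ½I(v/R)² = ½(1+k)Mv² = (7/10)Mv².
Energy conservation Mgh = ½(1+k)Mv² gives v = √(2gh/(1+k)) = √(2 × 9.81 × 3.03 / 1.4) = 6.516 m/s.
Then ω = v/R = 6.516 / 0.091 ≈ 71.6 rad/s.

ω ≈ 71.6 rad/s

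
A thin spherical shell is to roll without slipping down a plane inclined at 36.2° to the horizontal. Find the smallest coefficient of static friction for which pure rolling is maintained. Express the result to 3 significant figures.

With I = (2/3)MR², the ratio k = I/(MR²) is 2/3.
Newton's second law down the slope: Mg sinθ − f = Ma. The torque equation fR = Iα (with α = a/R) gives f = kMa.
These give a = g sinθ/(1+k) and the required friction f = kMg sinθ/(1+k).
The normal force is N = Mg cosθ, so μ_min = f/N = k tanθ/(1+k).
μ_min = (2/3) × tan36.2° / 1.667 ≈ 0.293.

μ_min ≈ 0.293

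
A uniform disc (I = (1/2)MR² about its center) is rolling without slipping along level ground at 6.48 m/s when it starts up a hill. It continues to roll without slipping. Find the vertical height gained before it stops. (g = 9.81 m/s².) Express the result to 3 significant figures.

h ≈ 3.21 m

For this body I = (1/2)MR², i.e. k = I/(MR²) = 0.5.
Since it rolls without slipping, ω = v/R and KE = ½Mv² + ½Iω² = ½(1+k)Mv² = (3/4)Mv².
All of this converts to potential energy at the highest point: (3/4)Mv₀² = Mgh.
Thus h = (1+k)v₀²/(2g) = 1.5 × 6.48² / (2 × 9.81) ≈ 3.21 m.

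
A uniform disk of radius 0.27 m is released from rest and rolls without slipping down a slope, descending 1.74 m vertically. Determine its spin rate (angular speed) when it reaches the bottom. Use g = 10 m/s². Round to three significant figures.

Here I = (1/2)MR², so the shape factor k = I/(MR²) = 0.5.
Rolling without slipping gives ω = v/R, so the total kinetic energy is ½Mv² + ½Iω² = ½(1+k)Mv² = (3/4)Mv².
Energy conservation Mgh = ½(1+k)Mv² gives v = √(2gh/(1+k)) = √(2 × 10 × 1.74 / 1.5) = 4.817 m/s.
Then ω = v/R = 4.817 / 0.27 ≈ 17.8 rad/s.

ω ≈ 17.8 rad/s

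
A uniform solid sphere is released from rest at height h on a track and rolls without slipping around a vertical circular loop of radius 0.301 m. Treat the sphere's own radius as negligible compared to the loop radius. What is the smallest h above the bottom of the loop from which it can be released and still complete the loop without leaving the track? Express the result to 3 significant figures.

Here I = (2/5)MR², so the shape factor k = I/(MR²) = 0.4.
At the top, contact is just lost when gravity alone supplies the centripetal force: Mg = Mv_top²/r, i.e. v_top² = gr.
With ω = v/R, the kinetic energy at speed v is ½(1+k)Mv² = (7/10)Mv².
Energy conservation from release (height h) to the top (height 2r): Mgh = Mg(2r) + (7/10)M·gr.
Thus h_min = 2r + (1+k)r/2 = r(2 + 1.4/2) = 0.301 × 2.7 ≈ 0.813 m.

h_min ≈ 0.813 m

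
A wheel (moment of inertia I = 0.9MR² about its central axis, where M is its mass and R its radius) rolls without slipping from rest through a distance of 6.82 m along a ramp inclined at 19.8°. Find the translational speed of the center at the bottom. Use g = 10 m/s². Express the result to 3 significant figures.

v ≈ 4.93 m/s

With I = 0.9MR², the ratio k = I/(MR²) is 0.9.
Since it rolls without slipping, ω = v/R and KE = ½Mv² + ½Iω² = ½(1+k)Mv² = (19/20)Mv².
The vertical drop is h = L sinθ = 6.82 × sin19.8° = 2.31 m.
Energy conservation: Mgh = (19/20)Mv², so v = √(2gh/(1+k)) = √(2 × 10 × 2.31 / 1.9) ≈ 4.93 m/s.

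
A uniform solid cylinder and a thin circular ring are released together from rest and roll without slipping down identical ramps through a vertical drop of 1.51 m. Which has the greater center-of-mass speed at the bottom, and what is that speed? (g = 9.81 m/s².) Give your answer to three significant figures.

the uniform solid cylinder, at v ≈ 4.44 m/s

For rolling without slipping, Mgh = ½(1+k)Mv² where k = I/(MR²), so v = √(2gh/(1+k)).
Uniform solid cylinder: k = 0.5, giving v = √(2×9.81×1.51/1.5) = 4.444 m/s.
Thin circular ring: k = 1, giving v = √(2×9.81×1.51/2) = 3.849 m/s.
The smaller k wins: the uniform solid cylinder, at ≈ 4.44 m/s.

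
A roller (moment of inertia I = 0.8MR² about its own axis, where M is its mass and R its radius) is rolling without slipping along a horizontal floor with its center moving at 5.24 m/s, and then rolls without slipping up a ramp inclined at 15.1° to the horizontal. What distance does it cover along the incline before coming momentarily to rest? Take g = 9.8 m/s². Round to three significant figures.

For this body I = 0.8MR², i.e. k = I/(MR²) = 0.8.
The rolling condition ω = v/R makes the rotational term ½I(v/R)² = ½kMv², so KE_total = ½(1+k)Mv² = (9/10)Mv².
Setting this equal to Mgh gives the vertical rise h = (1+k)v₀²/(2g) = 1.8×5.24²/(2×9.8) = 2.522 m.
Along the incline, d = h/sinθ = 2.522/sin15.1° ≈ 9.68 m.

d ≈ 9.68 m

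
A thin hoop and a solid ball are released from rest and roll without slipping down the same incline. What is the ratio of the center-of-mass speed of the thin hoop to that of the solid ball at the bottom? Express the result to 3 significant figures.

Each satisfies Mgh = ½(1+k)Mv² with k = I/(MR²), so v ∝ 1/√(1+k).
For the thin hoop k = 1; for the solid ball k = 0.4.
v₁/v₂ = √((1+k₂)/(1+k₁)) = √(1.4/2) ≈ 0.837.

v_ratio ≈ 0.837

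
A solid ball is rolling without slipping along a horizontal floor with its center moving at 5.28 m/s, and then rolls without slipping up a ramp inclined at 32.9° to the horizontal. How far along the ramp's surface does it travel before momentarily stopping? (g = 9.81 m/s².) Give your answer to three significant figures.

d ≈ 3.66 m

The moment of inertia is (2/5)MR², giving k ≡ I/(MR²) = 0.4.
Since it rolls without slipping, ω = v/R and KE = ½Mv² + ½Iω² = ½(1+k)Mv² = (7/10)Mv².
Setting this equal to Mgh gives the vertical rise h = (1+k)v₀²/(2g) = 1.4×5.28²/(2×9.81) = 1.989 m.
Along the incline, d = h/sinθ = 1.989/sin32.9° ≈ 3.66 m.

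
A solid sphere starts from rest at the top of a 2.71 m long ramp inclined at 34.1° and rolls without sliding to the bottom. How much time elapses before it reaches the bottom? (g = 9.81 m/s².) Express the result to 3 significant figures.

With I = (2/5)MR², the ratio k = I/(MR²) is 0.4.
Translational: Mg sinθ − f = Ma. Rotational about the CM: fR = Iα = kMRa, so f = kMa.
Hence a = g sinθ/(1+k) = 9.81×sin34.1°/1.4 = 3.928 m/s².
Starting from rest, L = ½at², so t = √(2L/a) = √(2×2.71/3.928) ≈ 1.17 s.

t ≈ 1.17 s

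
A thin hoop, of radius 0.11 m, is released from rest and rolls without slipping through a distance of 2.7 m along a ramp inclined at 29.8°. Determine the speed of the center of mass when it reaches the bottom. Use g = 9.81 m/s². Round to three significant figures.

For this body I = MR², i.e. k = I/(MR²) = 1.
Rolling without slipping gives ω = v/R, so the total kinetic energy is ½Mv² + ½Iω² = ½(1+k)Mv² = Mv².
The vertical drop is h = L sinθ = 2.7 × sin29.8° = 1.342 m.
Setting Mgh = Mv² gives v = √(2gh/(1+k)) = √(2·9.81·1.342/2) ≈ 3.63 m/s.

v ≈ 3.63 m/s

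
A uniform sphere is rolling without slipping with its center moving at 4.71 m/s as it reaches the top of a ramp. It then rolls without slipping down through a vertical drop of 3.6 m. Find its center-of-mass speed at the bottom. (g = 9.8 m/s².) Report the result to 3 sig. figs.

v ≈ 8.52 m/s

The moment of inertia is (2/5)MR², giving k ≡ I/(MR²) = 0.4.
The rolling condition ω = v/R makes the rotational term ½I(v/R)² = ½kMv², so KE_total = ½(1+k)Mv² = (7/10)Mv².
Conserving energy between top and bottom: (7/10)Mv² = (7/10)Mv₀² + Mgh, hence v² = v₀² + 2gh/(1+k).
v = √(4.71² + 2×9.8×3.6/1.4) = √72.58 ≈ 8.52 m/s.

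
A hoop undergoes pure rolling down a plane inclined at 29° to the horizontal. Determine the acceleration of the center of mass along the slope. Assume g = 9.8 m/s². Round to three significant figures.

a ≈ 2.38 m/s²

With I = MR², the ratio k = I/(MR²) is 1.
Newton's second law down the slope: Mg sinθ − f = Ma. The torque equation fR = Iα (with α = a/R) gives f = kMa.
Eliminating f: Mg sinθ = (1+k)Ma, so a = g sinθ/(1+k) = 9.8 × sin29° / 2 ≈ 2.38 m/s².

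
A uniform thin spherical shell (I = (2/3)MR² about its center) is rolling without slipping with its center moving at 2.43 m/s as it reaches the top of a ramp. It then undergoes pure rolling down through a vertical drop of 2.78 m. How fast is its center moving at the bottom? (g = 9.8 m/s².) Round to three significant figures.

With I = (2/3)MR², the ratio k = I/(MR²) is 2/3.
Rolling without slipping gives ω = v/R, so the total kinetic energy is ½Mv² + ½Iω² = ½(1+k)Mv² = (5/6)Mv².
Energy conservation: (5/6)Mv₀² + Mgh = (5/6)Mv², so v² = v₀² + 2gh/(1+k).
v = √(2.43² + 2×9.8×2.78/1.667) = √38.6 ≈ 6.21 m/s.

v ≈ 6.21 m/s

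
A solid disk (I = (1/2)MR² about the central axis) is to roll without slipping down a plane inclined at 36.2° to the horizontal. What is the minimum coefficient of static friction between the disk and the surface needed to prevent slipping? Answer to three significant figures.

For this body I = (1/2)MR², i.e. k = I/(MR²) = 0.5.
Translational: Mg sinθ − f = Ma. Rotational about the CM: fR = Iα = kMRa, so f = kMa.
These give a = g sinθ/(1+k) and the required friction f = kMg sinθ/(1+k).
The normal force is N = Mg cosθ, so μ_min = f/N = k tanθ/(1+k).
μ_min = 0.5 × tan36.2° / 1.5 ≈ 0.244.

μ_min ≈ 0.244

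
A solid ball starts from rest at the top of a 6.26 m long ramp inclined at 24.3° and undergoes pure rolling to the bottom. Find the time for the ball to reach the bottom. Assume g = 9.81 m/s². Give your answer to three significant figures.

Here I = (2/5)MR², so the shape factor k = I/(MR²) = 0.4.
Newton's second law down the slope: Mg sinθ − f = Ma. The torque equation fR = Iα (with α = a/R) gives f = kMa.
Hence a = g sinθ/(1+k) = 9.81×sin24.3°/1.4 = 2.884 m/s².
Starting from rest, L = ½at², so t = √(2L/a) = √(2×6.26/2.884) ≈ 2.08 s.

t ≈ 2.08 s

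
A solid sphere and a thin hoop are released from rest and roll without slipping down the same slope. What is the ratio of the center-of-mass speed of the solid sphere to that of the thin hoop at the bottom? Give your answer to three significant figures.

v_ratio ≈ 1.20

Each satisfies Mgh = ½(1+k)Mv² with k = I/(MR²), so v ∝ 1/√(1+k).
For the solid sphere k = 0.4; for the thin hoop k = 1.
v₁/v₂ = √((1+k₂)/(1+k₁)) = √(2/1.4) ≈ 1.20.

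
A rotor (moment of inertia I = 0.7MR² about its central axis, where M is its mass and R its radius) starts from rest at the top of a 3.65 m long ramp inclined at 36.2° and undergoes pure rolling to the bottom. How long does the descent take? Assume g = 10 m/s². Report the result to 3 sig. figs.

t ≈ 1.45 s

For this body I = 0.7MR², i.e. k = I/(MR²) = 0.7.
Newton's second law down the slope: Mg sinθ − f = Ma. The torque equation fR = Iα (with α = a/R) gives f = kMa.
Hence a = g sinθ/(1+k) = 10×sin36.2°/1.7 = 3.474 m/s².
Starting from rest, L = ½at², so t = √(2L/a) = √(2×3.65/3.474) ≈ 1.45 s.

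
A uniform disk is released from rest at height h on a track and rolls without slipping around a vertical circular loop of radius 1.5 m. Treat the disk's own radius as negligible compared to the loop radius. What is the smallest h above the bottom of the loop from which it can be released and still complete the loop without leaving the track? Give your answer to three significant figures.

h_min ≈ 4.13 m

Here I = (1/2)MR², so the shape factor k = I/(MR²) = 0.5.
At the top, contact is just lost when gravity alone supplies the centripetal force: Mg = Mv_top²/r, i.e. v_top² = gr.
With ω = v/R, the kinetic energy at speed v is ½(1+k)Mv² = (3/4)Mv².
Energy conservation from release (height h) to the top (height 2r): Mgh = Mg(2r) + (3/4)M·gr.
Thus h_min = 2r + (1+k)r/2 = r(2 + 1.5/2) = 1.5 × 2.75 ≈ 4.13 m.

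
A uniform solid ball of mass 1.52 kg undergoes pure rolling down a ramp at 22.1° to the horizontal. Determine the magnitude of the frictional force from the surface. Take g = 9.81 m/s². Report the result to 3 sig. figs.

f ≈ 1.60 N

Here I = (2/5)MR², so the shape factor k = I/(MR²) = 0.4.
Newton's second law down the slope: Mg sinθ − f = Ma. The torque equation fR = Iα (with α = a/R) gives f = kMa.
Combining, a = g sinθ/(1+k) and f = kMa = kMg sinθ/(1+k).
f = 0.4 × 1.52 × 9.81 × sin22.1° / 1.4 ≈ 1.60 N.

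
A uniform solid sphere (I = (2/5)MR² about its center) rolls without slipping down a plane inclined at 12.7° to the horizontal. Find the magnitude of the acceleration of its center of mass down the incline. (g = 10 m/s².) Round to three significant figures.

a ≈ 1.57 m/s²

Here I = (2/5)MR², so the shape factor k = I/(MR²) = 0.4.
Translational: Mg sinθ − f = Ma. Rotational about the CM: fR = Iα = kMRa, so f = kMa.
Eliminating f: Mg sinθ = (1+k)Ma, so a = g sinθ/(1+k) = 10 × sin12.7° / 1.4 ≈ 1.57 m/s².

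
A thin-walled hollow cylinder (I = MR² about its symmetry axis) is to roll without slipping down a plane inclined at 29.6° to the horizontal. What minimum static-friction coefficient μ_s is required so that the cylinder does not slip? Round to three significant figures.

For this body I = MR², i.e. k = I/(MR²) = 1.
Translational: Mg sinθ − f = Ma. Rotational about the CM: fR = Iα = kMRa, so f = kMa.
These give a = g sinθ/(1+k) and the required friction f = kMg sinθ/(1+k).
With N = Mg cosθ, the no-slip condition f ≤ μN gives μ_min = f/N = k tanθ/(1+k).
μ_min = 1 × tan29.6° / 2 ≈ 0.284.

μ_min ≈ 0.284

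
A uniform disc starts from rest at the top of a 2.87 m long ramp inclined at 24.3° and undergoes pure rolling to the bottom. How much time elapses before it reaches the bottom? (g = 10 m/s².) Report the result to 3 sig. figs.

For this body I = (1/2)MR², i.e. k = I/(MR²) = 0.5.
Newton's second law down the slope: Mg sinθ − f = Ma. The torque equation fR = Iα (with α = a/R) gives f = kMa.
Hence a = g sinθ/(1+k) = 10×sin24.3°/1.5 = 2.743 m/s².
With constant a from rest, t = √(2L/a) = √(2·2.87/2.743) ≈ 1.45 s.

t ≈ 1.45 s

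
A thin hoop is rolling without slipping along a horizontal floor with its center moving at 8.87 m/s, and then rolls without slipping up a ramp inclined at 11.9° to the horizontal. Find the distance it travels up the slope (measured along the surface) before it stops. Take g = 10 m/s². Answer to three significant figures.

With I = MR², the ratio k = I/(MR²) is 1.
Pure rolling means v = ωR; then KE = ½Mv² + ½I(v/R)² = ½(1+k)Mv² = Mv².
Setting this equal to Mgh gives the vertical rise h = (1+k)v₀²/(2g) = 2×8.87²/(2×10) = 7.868 m.
The distance along the slope is d = h/sinθ = 7.868/sin11.9° ≈ 38.2 m.

d ≈ 38.2 m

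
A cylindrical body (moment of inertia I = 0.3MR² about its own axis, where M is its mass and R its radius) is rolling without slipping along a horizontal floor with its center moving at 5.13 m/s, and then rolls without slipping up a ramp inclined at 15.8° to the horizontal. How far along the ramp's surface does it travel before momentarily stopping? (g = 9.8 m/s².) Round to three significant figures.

d ≈ 6.41 m

With I = 0.3MR², the ratio k = I/(MR²) is 0.3.
The rolling condition ω = v/R makes the rotational term ½I(v/R)² = ½kMv², so KE_total = ½(1+k)Mv² = (13/20)Mv².
Setting this equal to Mgh gives the vertical rise h = (1+k)v₀²/(2g) = 1.3×5.13²/(2×9.8) = 1.746 m.
The distance along the slope is d = h/sinθ = 1.746/sin15.8° ≈ 6.41 m.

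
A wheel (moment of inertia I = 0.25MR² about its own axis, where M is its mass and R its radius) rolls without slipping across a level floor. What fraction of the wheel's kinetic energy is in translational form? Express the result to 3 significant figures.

Here I = 0.25MR², so the shape factor k = I/(MR²) = 0.25.
With ω = v/R, KE_trans = ½Mv² and KE_rot = ½Iω² = ½kMv², so KE_total = ½(1+k)Mv².
The translational fraction is therefore 1/(1+k) = 1/1.25 ≈ 0.800.

fraction ≈ 0.800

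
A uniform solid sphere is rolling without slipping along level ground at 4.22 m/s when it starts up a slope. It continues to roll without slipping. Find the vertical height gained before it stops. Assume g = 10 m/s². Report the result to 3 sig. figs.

h ≈ 1.25 m

For this body I = (2/5)MR², i.e. k = I/(MR²) = 0.4.
Pure rolling means v = ωR; then KE = ½Mv² + ½I(v/R)² = ½(1+k)Mv² = (7/10)Mv².
At the top the kinetic energy is zero, so (7/10)Mv₀² = Mgh.
Thus h = (1+k)v₀²/(2g) = 1.4 × 4.22² / (2 × 10) ≈ 1.25 m.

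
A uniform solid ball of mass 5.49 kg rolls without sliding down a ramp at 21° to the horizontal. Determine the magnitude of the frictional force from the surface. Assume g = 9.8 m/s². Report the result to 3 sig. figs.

f ≈ 5.51 N

With I = (2/5)MR², the ratio k = I/(MR²) is 0.4.
Translational: Mg sinθ − f = Ma. Rotational about the CM: fR = Iα = kMRa, so f = kMa.
Combining, a = g sinθ/(1+k) and f = kMa = kMg sinθ/(1+k).
f = 0.4 × 5.49 × 9.8 × sin21° / 1.4 ≈ 5.51 N.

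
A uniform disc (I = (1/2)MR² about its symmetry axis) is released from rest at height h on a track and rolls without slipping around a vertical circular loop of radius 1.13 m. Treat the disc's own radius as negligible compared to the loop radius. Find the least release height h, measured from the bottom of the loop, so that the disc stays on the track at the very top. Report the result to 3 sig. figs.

With I = (1/2)MR², the ratio k = I/(MR²) is 0.5.
At the top, contact is just lost when gravity alone supplies the centripetal force: Mg = Mv_top²/r, i.e. v_top² = gr.
With ω = v/R, the kinetic energy at speed v is ½(1+k)Mv² = (3/4)Mv².
Energy conservation from release (height h) to the top (height 2r): Mgh = Mg(2r) + (3/4)M·gr.
Thus h_min = 2r + (1+k)r/2 = r(2 + 1.5/2) = 1.13 × 2.75 ≈ 3.11 m.

h_min ≈ 3.11 m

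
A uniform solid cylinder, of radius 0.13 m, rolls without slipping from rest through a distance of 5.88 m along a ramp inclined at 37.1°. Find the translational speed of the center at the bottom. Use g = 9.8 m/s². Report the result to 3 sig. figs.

Here I = (1/2)MR², so the shape factor k = I/(MR²) = 0.5.
Since it rolls without slipping, ω = v/R and KE = ½Mv² + ½Iω² = ½(1+k)Mv² = (3/4)Mv².
The vertical drop is h = L sinθ = 5.88 × sin37.1° = 3.547 m.
Energy conservation: Mgh = (3/4)Mv², so v = √(2gh/(1+k)) = √(2 × 9.8 × 3.547 / 1.5) ≈ 6.81 m/s.

v ≈ 6.81 m/s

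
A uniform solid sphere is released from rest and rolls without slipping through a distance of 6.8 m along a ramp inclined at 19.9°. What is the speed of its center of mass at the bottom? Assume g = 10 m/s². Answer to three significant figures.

The moment of inertia is (2/5)MR², giving k ≡ I/(MR²) = 0.4.
Pure rolling means v = ωR; then KE = ½Mv² + ½I(v/R)² = ½(1+k)Mv² = (7/10)Mv².
The vertical drop is h = L sinθ = 6.8 × sin19.9° = 2.315 m.
Energy conservation: Mgh = (7/10)Mv², so v = √(2gh/(1+k)) = √(2 × 10 × 2.315 / 1.4) ≈ 5.75 m/s.

v ≈ 5.75 m/s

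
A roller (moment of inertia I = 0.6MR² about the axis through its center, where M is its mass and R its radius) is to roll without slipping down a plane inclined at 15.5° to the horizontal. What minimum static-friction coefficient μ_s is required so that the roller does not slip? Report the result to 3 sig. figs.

Here I = 0.6MR², so the shape factor k = I/(MR²) = 0.6.
Newton's second law down the slope: Mg sinθ − f = Ma. The torque equation fR = Iα (with α = a/R) gives f = kMa.
These give a = g sinθ/(1+k) and the required friction f = kMg sinθ/(1+k).
The normal force is N = Mg cosθ, so μ_min = f/N = k tanθ/(1+k).
μ_min = 0.6 × tan15.5° / 1.6 ≈ 0.104.

μ_min ≈ 0.104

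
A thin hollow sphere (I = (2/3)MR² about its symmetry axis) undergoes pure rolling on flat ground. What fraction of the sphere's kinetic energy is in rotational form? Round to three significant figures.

For this body I = (2/3)MR², i.e. k = I/(MR²) = 2/3.
Since ω = v/R, the translational part is ½Mv² and the rotational part is ½I(v/R)² = ½kMv²; the total is ½(1+k)Mv².
The rotational fraction is therefore k/(1+k) = (2/3)/1.667 ≈ 0.400.

fraction ≈ 0.400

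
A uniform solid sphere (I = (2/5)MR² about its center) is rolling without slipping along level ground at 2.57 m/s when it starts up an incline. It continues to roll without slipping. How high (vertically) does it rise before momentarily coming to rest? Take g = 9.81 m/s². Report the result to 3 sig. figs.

h ≈ 0.471 m

For this body I = (2/5)MR², i.e. k = I/(MR²) = 0.4.
Rolling without slipping gives ω = v/R, so the total kinetic energy is ½Mv² + ½Iω² = ½(1+k)Mv² = (7/10)Mv².
All of this converts to potential energy at the highest point: (7/10)Mv₀² = Mgh.
Thus h = (1+k)v₀²/(2g) = 1.4 × 2.57² / (2 × 9.81) ≈ 0.471 m.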